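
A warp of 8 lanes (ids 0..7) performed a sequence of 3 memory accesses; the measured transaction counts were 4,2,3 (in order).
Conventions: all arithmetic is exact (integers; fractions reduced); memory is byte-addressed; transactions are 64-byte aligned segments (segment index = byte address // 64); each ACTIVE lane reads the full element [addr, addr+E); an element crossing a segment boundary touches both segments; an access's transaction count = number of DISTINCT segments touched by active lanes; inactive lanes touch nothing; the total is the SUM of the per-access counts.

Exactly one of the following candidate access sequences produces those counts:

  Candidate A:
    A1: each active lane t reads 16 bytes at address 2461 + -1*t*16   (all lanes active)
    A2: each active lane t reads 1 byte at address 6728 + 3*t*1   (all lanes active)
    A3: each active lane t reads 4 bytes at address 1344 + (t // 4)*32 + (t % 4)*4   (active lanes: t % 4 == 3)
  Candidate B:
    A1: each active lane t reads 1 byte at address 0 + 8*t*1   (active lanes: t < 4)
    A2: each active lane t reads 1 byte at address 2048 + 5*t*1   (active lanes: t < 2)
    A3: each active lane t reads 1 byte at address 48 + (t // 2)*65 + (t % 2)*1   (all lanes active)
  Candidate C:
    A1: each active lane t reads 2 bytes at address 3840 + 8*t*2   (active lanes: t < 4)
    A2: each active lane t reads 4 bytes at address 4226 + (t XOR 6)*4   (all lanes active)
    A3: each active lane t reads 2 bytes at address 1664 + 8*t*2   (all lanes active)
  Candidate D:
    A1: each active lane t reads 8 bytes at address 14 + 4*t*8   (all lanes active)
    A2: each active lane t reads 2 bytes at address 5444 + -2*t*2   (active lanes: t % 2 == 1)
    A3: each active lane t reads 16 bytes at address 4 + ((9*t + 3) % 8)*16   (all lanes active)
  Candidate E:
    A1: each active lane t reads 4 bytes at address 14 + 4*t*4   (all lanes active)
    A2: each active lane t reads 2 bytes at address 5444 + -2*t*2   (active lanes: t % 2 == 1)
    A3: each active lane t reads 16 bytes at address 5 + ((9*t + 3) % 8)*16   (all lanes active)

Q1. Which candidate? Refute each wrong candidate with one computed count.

A: A1 gives 3 transactions, not 4
B: A1 gives 1 transaction, not 4
C: A1 gives 1 transaction, not 4
E: A1 gives 3 transactions, not 4
D: all counts match (4,2,3)

Answer: D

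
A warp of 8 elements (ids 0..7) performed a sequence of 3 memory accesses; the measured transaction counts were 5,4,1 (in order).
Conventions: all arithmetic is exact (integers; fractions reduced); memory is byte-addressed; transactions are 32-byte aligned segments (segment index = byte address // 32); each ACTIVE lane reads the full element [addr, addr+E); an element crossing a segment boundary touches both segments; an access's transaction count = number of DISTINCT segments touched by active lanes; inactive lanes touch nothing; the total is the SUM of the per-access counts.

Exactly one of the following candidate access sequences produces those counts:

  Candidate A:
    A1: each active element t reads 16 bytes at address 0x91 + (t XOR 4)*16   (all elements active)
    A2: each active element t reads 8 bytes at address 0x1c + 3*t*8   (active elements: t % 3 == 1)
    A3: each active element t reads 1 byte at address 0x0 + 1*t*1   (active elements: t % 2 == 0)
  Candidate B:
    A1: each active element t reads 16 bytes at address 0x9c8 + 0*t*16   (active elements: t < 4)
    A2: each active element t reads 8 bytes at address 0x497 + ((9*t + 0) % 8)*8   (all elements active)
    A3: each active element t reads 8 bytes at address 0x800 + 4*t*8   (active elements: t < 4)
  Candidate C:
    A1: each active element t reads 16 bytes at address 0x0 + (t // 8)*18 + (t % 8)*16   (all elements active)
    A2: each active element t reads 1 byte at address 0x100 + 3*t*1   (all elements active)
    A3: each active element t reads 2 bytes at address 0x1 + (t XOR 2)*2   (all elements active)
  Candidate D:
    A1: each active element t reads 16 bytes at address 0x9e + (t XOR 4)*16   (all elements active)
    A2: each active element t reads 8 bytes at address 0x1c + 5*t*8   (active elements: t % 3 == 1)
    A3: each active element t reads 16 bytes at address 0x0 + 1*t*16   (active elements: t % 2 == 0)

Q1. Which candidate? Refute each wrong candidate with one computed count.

B: A1 gives 1 transaction, not 5
C: A1 gives 4 transactions, not 5
D: A3 gives 4 transactions, not 1
A: all counts match (5,4,1)

Answer: A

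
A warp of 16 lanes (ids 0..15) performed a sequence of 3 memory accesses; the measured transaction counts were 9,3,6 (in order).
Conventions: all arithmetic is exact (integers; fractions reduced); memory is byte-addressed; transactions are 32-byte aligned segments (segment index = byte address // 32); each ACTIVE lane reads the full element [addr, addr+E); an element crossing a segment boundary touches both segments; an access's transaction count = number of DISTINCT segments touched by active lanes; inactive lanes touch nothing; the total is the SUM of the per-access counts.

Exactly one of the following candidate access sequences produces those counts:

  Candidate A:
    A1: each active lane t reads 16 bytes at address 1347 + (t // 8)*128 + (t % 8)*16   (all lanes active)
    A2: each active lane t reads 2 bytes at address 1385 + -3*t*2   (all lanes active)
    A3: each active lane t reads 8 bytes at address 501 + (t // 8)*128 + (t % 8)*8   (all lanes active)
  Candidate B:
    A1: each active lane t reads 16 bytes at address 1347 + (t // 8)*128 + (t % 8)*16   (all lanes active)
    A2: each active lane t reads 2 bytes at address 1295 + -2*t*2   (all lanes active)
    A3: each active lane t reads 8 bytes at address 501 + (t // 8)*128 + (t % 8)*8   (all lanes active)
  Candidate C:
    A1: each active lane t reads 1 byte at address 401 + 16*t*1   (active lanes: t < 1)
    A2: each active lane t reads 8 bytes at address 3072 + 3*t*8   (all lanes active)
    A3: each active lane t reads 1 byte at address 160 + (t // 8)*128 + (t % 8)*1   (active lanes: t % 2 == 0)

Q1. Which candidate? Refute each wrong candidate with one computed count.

A: A2 gives 4 transactions, not 3
C: A1 gives 1 transaction, not 9
B: all counts match (9,3,6)

Answer: B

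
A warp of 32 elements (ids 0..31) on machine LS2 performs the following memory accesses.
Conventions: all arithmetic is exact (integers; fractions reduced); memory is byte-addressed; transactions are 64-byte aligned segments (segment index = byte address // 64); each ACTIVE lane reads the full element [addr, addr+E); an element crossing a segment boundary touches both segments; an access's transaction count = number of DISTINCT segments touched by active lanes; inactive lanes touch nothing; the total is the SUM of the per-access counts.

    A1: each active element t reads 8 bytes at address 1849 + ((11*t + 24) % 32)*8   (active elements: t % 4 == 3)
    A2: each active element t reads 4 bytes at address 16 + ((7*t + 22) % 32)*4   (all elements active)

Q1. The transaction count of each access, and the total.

A1: 4 transactions
A2: 3 transactions

Answer: 4,3; total 7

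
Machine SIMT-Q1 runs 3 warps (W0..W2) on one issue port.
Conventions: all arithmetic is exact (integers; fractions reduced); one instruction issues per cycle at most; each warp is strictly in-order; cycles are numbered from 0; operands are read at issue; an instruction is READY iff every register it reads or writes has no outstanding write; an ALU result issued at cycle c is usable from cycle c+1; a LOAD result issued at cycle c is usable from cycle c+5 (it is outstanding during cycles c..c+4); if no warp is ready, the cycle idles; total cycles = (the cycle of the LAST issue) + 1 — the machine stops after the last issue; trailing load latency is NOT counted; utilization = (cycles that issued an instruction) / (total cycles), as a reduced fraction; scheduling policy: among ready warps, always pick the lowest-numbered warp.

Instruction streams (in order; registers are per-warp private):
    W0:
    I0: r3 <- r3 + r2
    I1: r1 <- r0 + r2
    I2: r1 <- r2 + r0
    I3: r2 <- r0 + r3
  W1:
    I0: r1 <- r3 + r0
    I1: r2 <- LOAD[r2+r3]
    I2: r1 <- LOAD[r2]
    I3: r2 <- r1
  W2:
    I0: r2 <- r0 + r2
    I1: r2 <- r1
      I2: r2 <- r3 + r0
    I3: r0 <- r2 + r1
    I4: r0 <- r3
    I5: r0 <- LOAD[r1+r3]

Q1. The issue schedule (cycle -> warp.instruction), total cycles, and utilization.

cycle 0: W0.I0
cycle 1: W0.I1
cycle 2: W0.I2
cycle 3: W0.I3
cycle 4: W1.I0
cycle 5: W1.I1
cycle 6: W2.I0
cycle 7: W2.I1
cycle 8: W2.I2
cycle 9: W2.I3
cycle 10: W1.I2
cycle 11: W2.I4
cycle 12: W2.I5
cycle 13: idle
cycle 14: idle
cycle 15: W1.I3

Answer: 16 cycles, utilization 7/8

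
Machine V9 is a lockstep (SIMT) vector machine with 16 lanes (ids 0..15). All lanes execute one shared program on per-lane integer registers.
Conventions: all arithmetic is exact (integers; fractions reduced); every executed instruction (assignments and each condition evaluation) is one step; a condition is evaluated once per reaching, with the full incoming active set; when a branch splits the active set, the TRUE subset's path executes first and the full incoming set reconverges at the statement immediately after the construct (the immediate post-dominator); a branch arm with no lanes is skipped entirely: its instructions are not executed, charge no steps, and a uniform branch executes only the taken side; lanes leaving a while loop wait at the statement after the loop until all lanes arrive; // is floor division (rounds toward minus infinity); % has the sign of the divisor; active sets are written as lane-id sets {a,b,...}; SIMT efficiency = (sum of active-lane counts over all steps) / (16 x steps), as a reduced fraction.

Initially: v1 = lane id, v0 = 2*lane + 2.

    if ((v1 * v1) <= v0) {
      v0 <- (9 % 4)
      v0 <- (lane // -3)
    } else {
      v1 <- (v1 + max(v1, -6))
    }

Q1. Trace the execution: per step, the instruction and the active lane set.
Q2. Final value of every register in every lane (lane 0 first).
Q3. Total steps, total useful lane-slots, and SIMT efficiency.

step 0: eval ((v1 * v1) <= v0)       {0,1,2,3,4,5,6,7,8,9,10,11,12,13,14,15}
step 1: v0 <- (9 % 4)                {0,1,2}
step 2: v0 <- (lane // -3)           {0,1,2}
step 3: v1 <- (v1 + max(v1, -6))     {3,4,5,6,7,8,9,10,11,12,13,14,15}

Answer: 4 steps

v1: 0,1,2,6,8,10,12,14,16,18,20,22,24,26,28,30
v0: 0,-1,-1,8,10,12,14,16,18,20,22,24,26,28,30,32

steps = 4; useful = 35; efficiency = 35/64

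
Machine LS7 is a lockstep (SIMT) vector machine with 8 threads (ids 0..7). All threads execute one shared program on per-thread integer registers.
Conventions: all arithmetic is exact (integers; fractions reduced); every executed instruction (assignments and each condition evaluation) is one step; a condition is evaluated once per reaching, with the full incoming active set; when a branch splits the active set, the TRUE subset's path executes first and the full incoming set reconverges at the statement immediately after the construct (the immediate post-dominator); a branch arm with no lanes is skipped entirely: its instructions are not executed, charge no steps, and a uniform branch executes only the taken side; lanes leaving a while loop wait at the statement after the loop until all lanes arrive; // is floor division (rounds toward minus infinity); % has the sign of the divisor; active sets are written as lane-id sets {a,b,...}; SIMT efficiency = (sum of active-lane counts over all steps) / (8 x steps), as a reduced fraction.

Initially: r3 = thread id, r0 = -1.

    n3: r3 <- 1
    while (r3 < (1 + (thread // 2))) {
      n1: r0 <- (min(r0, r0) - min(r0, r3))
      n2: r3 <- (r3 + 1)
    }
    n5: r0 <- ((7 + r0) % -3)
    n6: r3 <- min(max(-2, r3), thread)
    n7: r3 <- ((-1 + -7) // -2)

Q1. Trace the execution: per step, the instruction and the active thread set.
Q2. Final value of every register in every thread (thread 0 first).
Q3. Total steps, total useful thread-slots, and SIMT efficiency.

step 0: r3 <- 1                      {0,1,2,3,4,5,6,7}
step 1: eval (r3 < (1 + (thread // 2))) {0,1,2,3,4,5,6,7}
step 2: r0 <- (min(r0, r0) - min(r0, r3)) {2,3,4,5,6,7}
step 3: r3 <- (r3 + 1)               {2,3,4,5,6,7}
step 4: eval (r3 < (1 + (thread // 2))) {2,3,4,5,6,7}
step 5: r0 <- (min(r0, r0) - min(r0, r3)) {4,5,6,7}
step 6: r3 <- (r3 + 1)               {4,5,6,7}
step 7: eval (r3 < (1 + (thread // 2))) {4,5,6,7}
step 8: r0 <- (min(r0, r0) - min(r0, r3)) {6,7}
step 9: r3 <- (r3 + 1)               {6,7}
step 10: eval (r3 < (1 + (thread // 2))) {6,7}
step 11: r0 <- ((7 + r0) % -3)        {0,1,2,3,4,5,6,7}
step 12: r3 <- min(max(-2, r3), thread) {0,1,2,3,4,5,6,7}
step 13: r3 <- ((-1 + -7) // -2)      {0,1,2,3,4,5,6,7}

Answer: 14 steps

r3: 4,4,4,4,4,4,4,4
r0: 0,0,-2,-2,-2,-2,-2,-2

steps = 14; useful = 76; efficiency = 76/112 = 19/28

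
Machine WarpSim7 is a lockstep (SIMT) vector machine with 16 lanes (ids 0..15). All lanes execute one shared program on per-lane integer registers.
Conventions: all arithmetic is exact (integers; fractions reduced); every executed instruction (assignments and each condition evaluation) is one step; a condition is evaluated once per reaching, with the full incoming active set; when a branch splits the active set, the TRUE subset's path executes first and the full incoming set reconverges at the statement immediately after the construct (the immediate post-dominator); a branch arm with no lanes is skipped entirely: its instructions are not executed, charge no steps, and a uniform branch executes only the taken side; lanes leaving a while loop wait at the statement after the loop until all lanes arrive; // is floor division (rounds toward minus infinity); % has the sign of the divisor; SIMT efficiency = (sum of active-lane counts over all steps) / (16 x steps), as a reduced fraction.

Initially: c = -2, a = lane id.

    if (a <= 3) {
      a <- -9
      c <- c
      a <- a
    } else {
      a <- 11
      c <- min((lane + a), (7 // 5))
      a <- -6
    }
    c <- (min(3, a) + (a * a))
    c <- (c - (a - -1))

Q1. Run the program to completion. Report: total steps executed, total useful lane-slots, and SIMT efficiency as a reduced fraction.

Answer: 9 steps, 96 useful, 2/3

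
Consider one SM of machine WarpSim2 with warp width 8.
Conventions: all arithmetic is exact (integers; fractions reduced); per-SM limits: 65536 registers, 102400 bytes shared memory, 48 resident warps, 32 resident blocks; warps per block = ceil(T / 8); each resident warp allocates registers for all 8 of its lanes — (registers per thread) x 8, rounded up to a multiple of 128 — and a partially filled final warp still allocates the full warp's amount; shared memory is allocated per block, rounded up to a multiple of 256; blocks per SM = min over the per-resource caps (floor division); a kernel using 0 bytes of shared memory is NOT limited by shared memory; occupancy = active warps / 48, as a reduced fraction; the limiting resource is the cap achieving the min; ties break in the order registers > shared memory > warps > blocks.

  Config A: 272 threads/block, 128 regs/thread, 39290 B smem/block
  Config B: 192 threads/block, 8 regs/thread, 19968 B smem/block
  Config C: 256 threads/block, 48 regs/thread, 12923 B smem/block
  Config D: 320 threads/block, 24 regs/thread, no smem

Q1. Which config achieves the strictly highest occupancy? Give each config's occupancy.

occupancies: A 17/24, B 1, C 2/3, D 5/6

Answer: B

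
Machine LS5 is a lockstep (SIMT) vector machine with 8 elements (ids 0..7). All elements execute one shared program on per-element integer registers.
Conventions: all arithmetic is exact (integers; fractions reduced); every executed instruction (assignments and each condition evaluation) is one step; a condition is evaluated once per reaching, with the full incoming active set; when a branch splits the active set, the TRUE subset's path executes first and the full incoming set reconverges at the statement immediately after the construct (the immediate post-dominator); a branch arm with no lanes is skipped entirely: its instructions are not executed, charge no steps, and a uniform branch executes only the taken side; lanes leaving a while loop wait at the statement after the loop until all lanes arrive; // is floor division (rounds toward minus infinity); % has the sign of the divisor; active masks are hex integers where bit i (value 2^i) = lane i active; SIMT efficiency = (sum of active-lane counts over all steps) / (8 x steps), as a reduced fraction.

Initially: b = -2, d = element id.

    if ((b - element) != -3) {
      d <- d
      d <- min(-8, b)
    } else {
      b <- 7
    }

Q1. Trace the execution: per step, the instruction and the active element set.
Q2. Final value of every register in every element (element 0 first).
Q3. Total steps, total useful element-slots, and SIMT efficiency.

step 0: eval ((b - element) != -3)   0xff
step 1: d <- d                       0xfd
step 2: d <- min(-8, b)              0xfd
step 3: b <- 7                       0x02

Answer: 4 steps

b: -2,7,-2,-2,-2,-2,-2,-2
d: -8,1,-8,-8,-8,-8,-8,-8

steps = 4; useful = 23; efficiency = 23/32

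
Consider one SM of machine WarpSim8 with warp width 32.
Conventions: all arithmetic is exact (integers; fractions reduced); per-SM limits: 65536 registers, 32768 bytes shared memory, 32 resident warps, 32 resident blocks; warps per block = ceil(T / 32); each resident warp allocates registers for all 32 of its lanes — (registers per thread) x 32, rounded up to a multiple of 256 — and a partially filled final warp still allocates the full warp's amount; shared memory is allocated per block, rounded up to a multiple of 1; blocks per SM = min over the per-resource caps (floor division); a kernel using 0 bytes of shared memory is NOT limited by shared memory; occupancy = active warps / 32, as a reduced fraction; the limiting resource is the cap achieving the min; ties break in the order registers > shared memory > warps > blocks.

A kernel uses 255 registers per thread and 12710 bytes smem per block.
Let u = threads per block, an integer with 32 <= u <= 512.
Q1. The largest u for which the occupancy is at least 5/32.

Answer: u = 256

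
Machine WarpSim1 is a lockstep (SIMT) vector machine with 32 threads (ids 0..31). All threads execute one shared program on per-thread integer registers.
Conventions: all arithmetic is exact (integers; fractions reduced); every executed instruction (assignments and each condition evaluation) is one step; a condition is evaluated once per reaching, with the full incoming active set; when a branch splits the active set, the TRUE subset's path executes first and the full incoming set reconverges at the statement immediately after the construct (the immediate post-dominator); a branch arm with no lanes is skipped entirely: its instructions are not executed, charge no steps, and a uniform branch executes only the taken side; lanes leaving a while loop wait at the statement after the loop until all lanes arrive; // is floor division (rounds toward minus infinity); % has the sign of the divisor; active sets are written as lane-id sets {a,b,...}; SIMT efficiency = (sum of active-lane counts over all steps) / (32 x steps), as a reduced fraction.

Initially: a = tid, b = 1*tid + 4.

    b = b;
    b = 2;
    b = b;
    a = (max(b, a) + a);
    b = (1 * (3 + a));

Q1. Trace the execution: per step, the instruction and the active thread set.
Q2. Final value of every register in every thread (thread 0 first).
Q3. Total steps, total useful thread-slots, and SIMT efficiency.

step 0: b <- b                       {0,1,2,3,4,5,6,7,8,9,10,11,12,13,14,15,16,17,18,19,20,21,22,23,24,25,26,27,28,29,30,31}
step 1: b <- 2                       {0,1,2,3,4,5,6,7,8,9,10,11,12,13,14,15,16,17,18,19,20,21,22,23,24,25,26,27,28,29,30,31}
step 2: b <- b                       {0,1,2,3,4,5,6,7,8,9,10,11,12,13,14,15,16,17,18,19,20,21,22,23,24,25,26,27,28,29,30,31}
step 3: a <- (max(b, a) + a)         {0,1,2,3,4,5,6,7,8,9,10,11,12,13,14,15,16,17,18,19,20,21,22,23,24,25,26,27,28,29,30,31}
step 4: b <- (1 * (3 + a))           {0,1,2,3,4,5,6,7,8,9,10,11,12,13,14,15,16,17,18,19,20,21,22,23,24,25,26,27,28,29,30,31}

Answer: 5 steps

a: 2,3,4,6,8,10,12,14,16,18,20,22,24,26,28,30,32,34,36,38,40,42,44,46,48,50,52,54,56,58,60,62
b: 5,6,7,9,11,13,15,17,19,21,23,25,27,29,31,33,35,37,39,41,43,45,47,49,51,53,55,57,59,61,63,65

steps = 5; useful = 160; efficiency = 160/160 = 1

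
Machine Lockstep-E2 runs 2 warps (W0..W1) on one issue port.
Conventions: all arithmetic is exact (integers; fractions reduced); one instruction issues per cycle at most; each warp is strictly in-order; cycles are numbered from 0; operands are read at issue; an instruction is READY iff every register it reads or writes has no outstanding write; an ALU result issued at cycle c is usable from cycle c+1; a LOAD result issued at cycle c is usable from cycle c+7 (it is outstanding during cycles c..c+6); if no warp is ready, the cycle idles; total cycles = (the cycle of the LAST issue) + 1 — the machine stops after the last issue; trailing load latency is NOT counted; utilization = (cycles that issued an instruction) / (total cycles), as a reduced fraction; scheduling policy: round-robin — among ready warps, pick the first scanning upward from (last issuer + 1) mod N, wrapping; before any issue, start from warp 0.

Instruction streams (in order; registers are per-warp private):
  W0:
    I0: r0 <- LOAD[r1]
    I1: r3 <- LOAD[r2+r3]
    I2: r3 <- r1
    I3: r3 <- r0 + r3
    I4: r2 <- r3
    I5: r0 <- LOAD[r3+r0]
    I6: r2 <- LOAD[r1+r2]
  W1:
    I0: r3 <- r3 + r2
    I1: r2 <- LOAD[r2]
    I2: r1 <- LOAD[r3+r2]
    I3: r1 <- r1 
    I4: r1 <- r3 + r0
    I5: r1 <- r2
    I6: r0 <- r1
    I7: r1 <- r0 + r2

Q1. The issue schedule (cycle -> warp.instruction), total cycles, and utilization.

cycle 0: W0.I0
cycle 1: W1.I0
cycle 2: W0.I1
cycle 3: W1.I1
cycle 4: idle
cycle 5: idle
cycle 6: idle
cycle 7: idle
cycle 8: idle
cycle 9: W0.I2
cycle 10: W1.I2
cycle 11: W0.I3
cycle 12: W0.I4
cycle 13: W0.I5
cycle 14: W0.I6
cycle 15: idle
cycle 16: idle
cycle 17: W1.I3
cycle 18: W1.I4
cycle 19: W1.I5
cycle 20: W1.I6
cycle 21: W1.I7

Answer: 22 cycles, utilization 15/22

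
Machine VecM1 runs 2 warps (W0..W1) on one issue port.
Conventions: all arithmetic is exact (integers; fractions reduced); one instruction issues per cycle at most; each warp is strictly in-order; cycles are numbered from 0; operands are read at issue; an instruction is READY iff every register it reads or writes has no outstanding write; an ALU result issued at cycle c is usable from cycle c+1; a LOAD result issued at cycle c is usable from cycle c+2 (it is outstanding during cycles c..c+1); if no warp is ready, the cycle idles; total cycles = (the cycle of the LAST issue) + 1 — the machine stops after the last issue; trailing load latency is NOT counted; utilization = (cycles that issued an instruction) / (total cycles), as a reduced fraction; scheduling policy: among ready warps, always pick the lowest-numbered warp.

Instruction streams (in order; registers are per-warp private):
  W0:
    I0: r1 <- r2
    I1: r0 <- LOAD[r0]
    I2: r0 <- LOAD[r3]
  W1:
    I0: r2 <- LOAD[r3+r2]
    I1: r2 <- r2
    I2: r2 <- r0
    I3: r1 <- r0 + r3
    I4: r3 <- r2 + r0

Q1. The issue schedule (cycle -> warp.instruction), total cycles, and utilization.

cycle 0: W0.I0
cycle 1: W0.I1
cycle 2: W1.I0
cycle 3: W0.I2
cycle 4: W1.I1
cycle 5: W1.I2
cycle 6: W1.I3
cycle 7: W1.I4

Answer: 8 cycles, utilization 1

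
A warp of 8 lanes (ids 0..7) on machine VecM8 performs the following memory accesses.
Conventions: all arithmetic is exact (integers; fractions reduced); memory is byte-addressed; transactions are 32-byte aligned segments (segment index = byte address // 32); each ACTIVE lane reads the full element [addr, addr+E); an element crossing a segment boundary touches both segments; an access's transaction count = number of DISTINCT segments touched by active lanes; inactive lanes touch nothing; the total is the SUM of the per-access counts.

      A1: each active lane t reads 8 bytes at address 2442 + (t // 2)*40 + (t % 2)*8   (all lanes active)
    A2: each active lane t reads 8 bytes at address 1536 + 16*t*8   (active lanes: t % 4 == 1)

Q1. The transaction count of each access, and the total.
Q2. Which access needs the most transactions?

A1: 5 transactions
A2: 2 transactions

Answer: 5,2; total 7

Answer: A1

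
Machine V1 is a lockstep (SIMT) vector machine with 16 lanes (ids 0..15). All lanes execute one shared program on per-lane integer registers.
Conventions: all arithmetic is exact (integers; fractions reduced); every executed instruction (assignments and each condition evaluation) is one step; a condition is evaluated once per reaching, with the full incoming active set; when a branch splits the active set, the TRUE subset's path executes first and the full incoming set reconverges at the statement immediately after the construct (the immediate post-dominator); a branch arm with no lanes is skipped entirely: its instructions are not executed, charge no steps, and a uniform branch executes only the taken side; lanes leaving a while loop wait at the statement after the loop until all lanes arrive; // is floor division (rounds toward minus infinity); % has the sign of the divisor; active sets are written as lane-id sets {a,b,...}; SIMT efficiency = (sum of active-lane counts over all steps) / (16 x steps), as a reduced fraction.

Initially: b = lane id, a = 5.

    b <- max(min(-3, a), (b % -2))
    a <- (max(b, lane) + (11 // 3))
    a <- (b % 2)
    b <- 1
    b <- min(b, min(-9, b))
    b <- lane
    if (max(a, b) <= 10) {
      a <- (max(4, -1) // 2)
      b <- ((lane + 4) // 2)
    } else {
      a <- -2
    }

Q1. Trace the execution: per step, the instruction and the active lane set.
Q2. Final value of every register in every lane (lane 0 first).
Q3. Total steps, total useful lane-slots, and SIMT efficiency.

step 0: b <- max(min(-3, a), (b % -2)) {0,1,2,3,4,5,6,7,8,9,10,11,12,13,14,15}
step 1: a <- (max(b, lane) + (11 // 3)) {0,1,2,3,4,5,6,7,8,9,10,11,12,13,14,15}
step 2: a <- (b % 2)                 {0,1,2,3,4,5,6,7,8,9,10,11,12,13,14,15}
step 3: b <- 1                       {0,1,2,3,4,5,6,7,8,9,10,11,12,13,14,15}
step 4: b <- min(b, min(-9, b))      {0,1,2,3,4,5,6,7,8,9,10,11,12,13,14,15}
step 5: b <- lane                    {0,1,2,3,4,5,6,7,8,9,10,11,12,13,14,15}
step 6: eval (max(a, b) <= 10)       {0,1,2,3,4,5,6,7,8,9,10,11,12,13,14,15}
step 7: a <- (max(4, -1) // 2)       {0,1,2,3,4,5,6,7,8,9,10}
step 8: b <- ((lane + 4) // 2)       {0,1,2,3,4,5,6,7,8,9,10}
step 9: a <- -2                      {11,12,13,14,15}

Answer: 10 steps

b: 2,2,3,3,4,4,5,5,6,6,7,11,12,13,14,15
a: 2,2,2,2,2,2,2,2,2,2,2,-2,-2,-2,-2,-2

steps = 10; useful = 139; efficiency = 139/160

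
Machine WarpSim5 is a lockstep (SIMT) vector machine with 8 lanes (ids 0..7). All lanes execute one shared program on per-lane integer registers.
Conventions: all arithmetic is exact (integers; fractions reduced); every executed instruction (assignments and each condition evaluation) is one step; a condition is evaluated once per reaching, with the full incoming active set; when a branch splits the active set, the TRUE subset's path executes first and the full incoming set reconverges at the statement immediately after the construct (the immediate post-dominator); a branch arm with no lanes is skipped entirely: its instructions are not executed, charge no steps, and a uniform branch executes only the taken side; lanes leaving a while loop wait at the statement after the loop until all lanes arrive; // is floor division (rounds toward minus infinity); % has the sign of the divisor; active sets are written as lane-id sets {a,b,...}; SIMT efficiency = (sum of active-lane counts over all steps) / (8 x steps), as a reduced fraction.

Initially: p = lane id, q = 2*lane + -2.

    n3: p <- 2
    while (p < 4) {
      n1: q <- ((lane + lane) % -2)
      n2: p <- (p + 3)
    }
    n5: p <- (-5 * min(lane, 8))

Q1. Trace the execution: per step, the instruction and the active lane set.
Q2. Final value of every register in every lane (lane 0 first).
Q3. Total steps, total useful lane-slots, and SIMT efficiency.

step 0: p <- 2                       {0,1,2,3,4,5,6,7}
step 1: eval (p < 4)                 {0,1,2,3,4,5,6,7}
step 2: q <- ((lane + lane) % -2)    {0,1,2,3,4,5,6,7}
step 3: p <- (p + 3)                 {0,1,2,3,4,5,6,7}
step 4: eval (p < 4)                 {0,1,2,3,4,5,6,7}
step 5: p <- (-5 * min(lane, 8))     {0,1,2,3,4,5,6,7}

Answer: 6 steps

p: 0,-5,-10,-15,-20,-25,-30,-35
q: 0,0,0,0,0,0,0,0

steps = 6; useful = 48; efficiency = 48/48 = 1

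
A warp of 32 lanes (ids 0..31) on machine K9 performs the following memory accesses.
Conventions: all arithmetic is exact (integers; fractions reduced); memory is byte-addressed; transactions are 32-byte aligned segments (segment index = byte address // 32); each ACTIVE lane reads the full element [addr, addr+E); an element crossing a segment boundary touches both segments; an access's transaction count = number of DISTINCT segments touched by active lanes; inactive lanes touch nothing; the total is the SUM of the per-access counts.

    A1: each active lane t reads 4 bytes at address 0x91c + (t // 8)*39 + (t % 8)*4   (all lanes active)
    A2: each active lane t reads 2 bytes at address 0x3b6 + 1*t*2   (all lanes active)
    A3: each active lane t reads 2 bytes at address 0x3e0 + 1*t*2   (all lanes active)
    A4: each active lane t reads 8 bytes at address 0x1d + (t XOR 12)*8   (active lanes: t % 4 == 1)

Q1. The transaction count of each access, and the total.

A1: 6 transactions
A2: 3 transactions
A3: 2 transactions
A4: 8 transactions

Answer: 6,3,2,8; total 19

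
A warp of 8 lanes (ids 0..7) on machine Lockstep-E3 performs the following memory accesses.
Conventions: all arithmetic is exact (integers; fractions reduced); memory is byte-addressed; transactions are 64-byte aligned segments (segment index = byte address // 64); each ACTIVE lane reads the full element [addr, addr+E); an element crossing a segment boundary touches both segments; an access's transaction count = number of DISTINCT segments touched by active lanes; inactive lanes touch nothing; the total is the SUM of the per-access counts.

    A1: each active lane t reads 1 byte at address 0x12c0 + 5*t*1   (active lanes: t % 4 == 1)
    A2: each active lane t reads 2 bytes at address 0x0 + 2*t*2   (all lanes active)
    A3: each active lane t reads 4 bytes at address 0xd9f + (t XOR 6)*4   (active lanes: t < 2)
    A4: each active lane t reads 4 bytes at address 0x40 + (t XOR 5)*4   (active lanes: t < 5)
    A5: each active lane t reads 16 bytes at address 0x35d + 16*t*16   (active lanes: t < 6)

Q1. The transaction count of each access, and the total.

A1: 1 transaction
A2: 1 transaction
A3: 1 transaction
A4: 1 transaction
A5: 6 transactions

Answer: 1,1,1,1,6; total 10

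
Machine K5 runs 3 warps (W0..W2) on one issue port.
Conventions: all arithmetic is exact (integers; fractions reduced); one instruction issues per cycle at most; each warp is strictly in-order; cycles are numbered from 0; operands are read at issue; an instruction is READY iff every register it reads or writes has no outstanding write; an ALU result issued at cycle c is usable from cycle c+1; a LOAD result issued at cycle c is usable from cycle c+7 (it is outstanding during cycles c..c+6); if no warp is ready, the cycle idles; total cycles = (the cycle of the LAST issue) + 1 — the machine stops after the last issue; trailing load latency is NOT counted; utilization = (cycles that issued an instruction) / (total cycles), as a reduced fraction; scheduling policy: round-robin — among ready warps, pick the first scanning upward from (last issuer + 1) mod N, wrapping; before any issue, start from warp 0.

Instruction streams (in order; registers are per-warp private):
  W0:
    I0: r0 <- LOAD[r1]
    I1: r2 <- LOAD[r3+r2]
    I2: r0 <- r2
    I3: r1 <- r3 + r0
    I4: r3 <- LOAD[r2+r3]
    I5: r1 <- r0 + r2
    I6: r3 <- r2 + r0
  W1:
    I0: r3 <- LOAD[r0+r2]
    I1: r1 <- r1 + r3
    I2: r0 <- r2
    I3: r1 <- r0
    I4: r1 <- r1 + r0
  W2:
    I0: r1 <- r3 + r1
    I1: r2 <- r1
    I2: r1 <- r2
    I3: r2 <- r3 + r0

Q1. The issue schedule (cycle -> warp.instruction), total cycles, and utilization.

cycle 0: W0.I0
cycle 1: W1.I0
cycle 2: W2.I0
cycle 3: W0.I1
cycle 4: W2.I1
cycle 5: W2.I2
cycle 6: W2.I3
cycle 7: idle
cycle 8: W1.I1
cycle 9: W1.I2
cycle 10: W0.I2
cycle 11: W1.I3
cycle 12: W0.I3
cycle 13: W1.I4
cycle 14: W0.I4
cycle 15: W0.I5
cycle 16: idle
cycle 17: idle
cycle 18: idle
cycle 19: idle
cycle 20: idle
cycle 21: W0.I6

Answer: 22 cycles, utilization 8/11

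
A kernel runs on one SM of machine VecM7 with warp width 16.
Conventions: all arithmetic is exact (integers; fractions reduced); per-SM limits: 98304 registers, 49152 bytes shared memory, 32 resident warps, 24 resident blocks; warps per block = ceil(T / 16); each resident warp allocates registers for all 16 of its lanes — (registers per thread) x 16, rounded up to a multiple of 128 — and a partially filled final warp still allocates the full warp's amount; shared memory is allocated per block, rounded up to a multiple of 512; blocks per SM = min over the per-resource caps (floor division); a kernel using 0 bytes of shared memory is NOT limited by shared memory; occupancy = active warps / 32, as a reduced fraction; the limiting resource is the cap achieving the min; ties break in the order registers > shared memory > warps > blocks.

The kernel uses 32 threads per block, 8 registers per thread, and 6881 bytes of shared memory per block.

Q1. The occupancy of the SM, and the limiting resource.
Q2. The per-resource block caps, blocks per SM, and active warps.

Answer: occupancy 3/8, limited by shared memory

registers: 384 blocks
shared memory: 6 blocks
warps: 16 blocks
blocks: 24 blocks

Answer: 6 blocks, 12 active warps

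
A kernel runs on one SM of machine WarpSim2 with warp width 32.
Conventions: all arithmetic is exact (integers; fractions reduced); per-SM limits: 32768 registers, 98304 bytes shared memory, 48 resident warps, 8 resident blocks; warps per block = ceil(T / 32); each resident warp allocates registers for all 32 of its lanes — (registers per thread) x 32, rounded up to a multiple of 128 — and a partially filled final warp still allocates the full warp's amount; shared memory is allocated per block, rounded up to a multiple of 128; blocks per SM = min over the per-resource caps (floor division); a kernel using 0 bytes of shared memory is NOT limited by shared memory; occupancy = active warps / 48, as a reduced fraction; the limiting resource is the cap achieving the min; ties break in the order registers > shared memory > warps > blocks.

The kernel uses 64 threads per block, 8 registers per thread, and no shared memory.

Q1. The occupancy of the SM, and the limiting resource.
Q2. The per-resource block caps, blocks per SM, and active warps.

Answer: occupancy 1/3, limited by blocks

registers: 64 blocks
shared memory: no limit (kernel uses none)
warps: 24 blocks
blocks: 8 blocks

Answer: 8 blocks, 16 active warps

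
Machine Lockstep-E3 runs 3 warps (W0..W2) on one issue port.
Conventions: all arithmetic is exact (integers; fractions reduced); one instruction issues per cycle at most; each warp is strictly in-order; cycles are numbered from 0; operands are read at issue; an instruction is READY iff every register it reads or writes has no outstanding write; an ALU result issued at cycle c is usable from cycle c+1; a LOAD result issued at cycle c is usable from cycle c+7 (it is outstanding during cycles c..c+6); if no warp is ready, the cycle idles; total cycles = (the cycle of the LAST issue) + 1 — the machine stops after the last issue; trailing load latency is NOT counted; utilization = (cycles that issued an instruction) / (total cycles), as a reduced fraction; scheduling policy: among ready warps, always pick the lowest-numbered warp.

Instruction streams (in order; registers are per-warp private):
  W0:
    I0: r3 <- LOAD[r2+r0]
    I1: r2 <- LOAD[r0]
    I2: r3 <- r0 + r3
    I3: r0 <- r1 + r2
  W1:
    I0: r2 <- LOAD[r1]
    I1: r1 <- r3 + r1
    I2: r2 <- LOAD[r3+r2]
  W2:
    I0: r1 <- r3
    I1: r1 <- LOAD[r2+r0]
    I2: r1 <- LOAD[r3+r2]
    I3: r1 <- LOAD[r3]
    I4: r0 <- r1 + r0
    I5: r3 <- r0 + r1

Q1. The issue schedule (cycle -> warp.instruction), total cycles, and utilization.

cycle 0: W0.I0
cycle 1: W0.I1
cycle 2: W1.I0
cycle 3: W1.I1
cycle 4: W2.I0
cycle 5: W2.I1
cycle 6: idle
cycle 7: W0.I2
cycle 8: W0.I3
cycle 9: W1.I2
cycle 10: idle
cycle 11: idle
cycle 12: W2.I2
cycle 13: idle
cycle 14: idle
cycle 15: idle
cycle 16: idle
cycle 17: idle
cycle 18: idle
cycle 19: W2.I3
cycle 20: idle
cycle 21: idle
cycle 22: idle
cycle 23: idle
cycle 24: idle
cycle 25: idle
cycle 26: W2.I4
cycle 27: W2.I5

Answer: 28 cycles, utilization 13/28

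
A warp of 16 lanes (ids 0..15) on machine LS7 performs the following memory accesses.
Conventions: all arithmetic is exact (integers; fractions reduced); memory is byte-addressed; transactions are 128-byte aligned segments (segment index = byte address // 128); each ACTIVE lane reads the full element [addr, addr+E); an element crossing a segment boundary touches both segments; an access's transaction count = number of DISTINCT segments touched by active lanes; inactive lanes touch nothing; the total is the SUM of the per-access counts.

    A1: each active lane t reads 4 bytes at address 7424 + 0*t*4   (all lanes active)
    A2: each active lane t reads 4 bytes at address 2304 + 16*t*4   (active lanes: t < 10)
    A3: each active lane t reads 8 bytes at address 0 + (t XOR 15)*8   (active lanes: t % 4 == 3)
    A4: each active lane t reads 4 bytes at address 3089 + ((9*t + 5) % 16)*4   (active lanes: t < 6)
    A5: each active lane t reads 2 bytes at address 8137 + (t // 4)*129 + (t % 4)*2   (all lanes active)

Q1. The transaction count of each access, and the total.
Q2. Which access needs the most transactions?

A1: 1 transaction
A2: 5 transactions
A3: 1 transaction
A4: 1 transaction
A5: 4 transactions

Answer: 1,5,1,1,4; total 12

Answer: A2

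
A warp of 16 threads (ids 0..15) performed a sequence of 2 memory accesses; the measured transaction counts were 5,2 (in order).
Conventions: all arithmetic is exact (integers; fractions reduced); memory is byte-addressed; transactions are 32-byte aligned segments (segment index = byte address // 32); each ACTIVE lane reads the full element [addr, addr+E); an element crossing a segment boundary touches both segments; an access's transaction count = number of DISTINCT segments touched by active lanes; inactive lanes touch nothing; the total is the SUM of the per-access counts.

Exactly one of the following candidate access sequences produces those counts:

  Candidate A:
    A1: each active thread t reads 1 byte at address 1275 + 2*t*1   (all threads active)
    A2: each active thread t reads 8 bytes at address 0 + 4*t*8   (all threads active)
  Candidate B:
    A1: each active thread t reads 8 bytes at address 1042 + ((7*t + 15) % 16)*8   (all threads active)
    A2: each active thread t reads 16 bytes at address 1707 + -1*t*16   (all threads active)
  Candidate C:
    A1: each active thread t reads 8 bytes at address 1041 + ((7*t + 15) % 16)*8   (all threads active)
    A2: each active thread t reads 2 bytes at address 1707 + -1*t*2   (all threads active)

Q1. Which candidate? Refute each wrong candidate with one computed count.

A: A1 gives 2 transactions, not 5
B: A2 gives 9 transactions, not 2
C: all counts match (5,2)

Answer: C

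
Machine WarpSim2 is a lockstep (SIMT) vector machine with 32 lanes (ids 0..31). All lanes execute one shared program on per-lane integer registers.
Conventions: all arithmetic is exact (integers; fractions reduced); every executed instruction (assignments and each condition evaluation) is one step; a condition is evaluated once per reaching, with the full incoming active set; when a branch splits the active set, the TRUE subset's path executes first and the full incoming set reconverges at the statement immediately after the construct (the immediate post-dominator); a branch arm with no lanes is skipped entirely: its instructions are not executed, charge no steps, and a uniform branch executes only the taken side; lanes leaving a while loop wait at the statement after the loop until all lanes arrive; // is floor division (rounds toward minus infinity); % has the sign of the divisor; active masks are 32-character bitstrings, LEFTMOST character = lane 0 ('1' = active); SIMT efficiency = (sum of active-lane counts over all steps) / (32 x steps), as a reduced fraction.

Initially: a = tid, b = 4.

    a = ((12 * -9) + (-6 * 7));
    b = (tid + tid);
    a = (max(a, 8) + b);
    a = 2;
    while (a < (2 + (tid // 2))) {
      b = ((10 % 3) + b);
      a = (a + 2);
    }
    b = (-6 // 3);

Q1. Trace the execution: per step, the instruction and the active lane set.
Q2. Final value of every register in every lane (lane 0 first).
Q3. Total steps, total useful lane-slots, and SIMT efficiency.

step 0: a <- ((12 * -9) + (-6 * 7))  11111111111111111111111111111111
step 1: b <- (tid + tid)             11111111111111111111111111111111
step 2: a <- (max(a, 8) + b)         11111111111111111111111111111111
step 3: a <- 2                       11111111111111111111111111111111
step 4: eval (a < (2 + (tid // 2)))  11111111111111111111111111111111
step 5: b <- ((10 % 3) + b)          00111111111111111111111111111111
step 6: a <- (a + 2)                 00111111111111111111111111111111
step 7: eval (a < (2 + (tid // 2)))  00111111111111111111111111111111
step 8: b <- ((10 % 3) + b)          00000011111111111111111111111111
step 9: a <- (a + 2)                 00000011111111111111111111111111
step 10: eval (a < (2 + (tid // 2)))  00000011111111111111111111111111
step 11: b <- ((10 % 3) + b)          00000000001111111111111111111111
step 12: a <- (a + 2)                 00000000001111111111111111111111
step 13: eval (a < (2 + (tid // 2)))  00000000001111111111111111111111
step 14: b <- ((10 % 3) + b)          00000000000000111111111111111111
step 15: a <- (a + 2)                 00000000000000111111111111111111
step 16: eval (a < (2 + (tid // 2)))  00000000000000111111111111111111
step 17: b <- ((10 % 3) + b)          00000000000000000011111111111111
step 18: a <- (a + 2)                 00000000000000000011111111111111
step 19: eval (a < (2 + (tid // 2)))  00000000000000000011111111111111
step 20: b <- ((10 % 3) + b)          00000000000000000000001111111111
step 21: a <- (a + 2)                 00000000000000000000001111111111
step 22: eval (a < (2 + (tid // 2)))  00000000000000000000001111111111
step 23: b <- ((10 % 3) + b)          00000000000000000000000000111111
step 24: a <- (a + 2)                 00000000000000000000000000111111
step 25: eval (a < (2 + (tid // 2)))  00000000000000000000000000111111
step 26: b <- ((10 % 3) + b)          00000000000000000000000000000011
step 27: a <- (a + 2)                 00000000000000000000000000000011
step 28: eval (a < (2 + (tid // 2)))  00000000000000000000000000000011
step 29: b <- (-6 // 3)               11111111111111111111111111111111

Answer: 30 steps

a: 2,2,4,4,4,4,6,6,6,6,8,8,8,8,10,10,10,10,12,12,12,12,14,14,14,14,16,16,16,16,18,18
b: -2,-2,-2,-2,-2,-2,-2,-2,-2,-2,-2,-2,-2,-2,-2,-2,-2,-2,-2,-2,-2,-2,-2,-2,-2,-2,-2,-2,-2,-2,-2,-2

steps = 30; useful = 576; efficiency = 576/960 = 3/5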